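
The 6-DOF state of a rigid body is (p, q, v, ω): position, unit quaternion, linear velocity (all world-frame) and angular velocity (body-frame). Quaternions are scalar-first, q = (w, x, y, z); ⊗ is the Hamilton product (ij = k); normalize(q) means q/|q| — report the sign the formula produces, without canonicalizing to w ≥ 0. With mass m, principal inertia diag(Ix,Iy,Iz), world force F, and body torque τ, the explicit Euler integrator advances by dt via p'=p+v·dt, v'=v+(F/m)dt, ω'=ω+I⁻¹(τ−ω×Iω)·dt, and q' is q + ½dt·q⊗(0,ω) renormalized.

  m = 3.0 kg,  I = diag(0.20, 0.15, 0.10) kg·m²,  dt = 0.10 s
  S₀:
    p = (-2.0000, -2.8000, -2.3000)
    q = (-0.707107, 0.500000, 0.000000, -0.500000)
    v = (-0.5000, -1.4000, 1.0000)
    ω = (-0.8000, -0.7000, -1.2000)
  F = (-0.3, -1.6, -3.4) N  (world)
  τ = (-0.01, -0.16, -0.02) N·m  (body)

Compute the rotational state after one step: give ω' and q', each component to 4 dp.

ω×(Iω) gyroscopic = (-0.0420, 0.0960, -0.0280)
α = I⁻¹(τ − ω×Iω) = (0.1600, -1.7067, 0.0800)
ω + α·dt = (-0.7840, -0.8707, -1.1920)
q⊗(0,ω) = (-0.2000000, 0.2156856, 1.4949749, 0.4985284)
q' = normalize(q + ½dt·q⊗(0,ω)) = (-0.7148, 0.5092, 0.0745, -0.4736)

ω' = (-0.7840, -0.8707, -1.1920)
q' = (-0.7148, 0.5092, 0.0745, -0.4736)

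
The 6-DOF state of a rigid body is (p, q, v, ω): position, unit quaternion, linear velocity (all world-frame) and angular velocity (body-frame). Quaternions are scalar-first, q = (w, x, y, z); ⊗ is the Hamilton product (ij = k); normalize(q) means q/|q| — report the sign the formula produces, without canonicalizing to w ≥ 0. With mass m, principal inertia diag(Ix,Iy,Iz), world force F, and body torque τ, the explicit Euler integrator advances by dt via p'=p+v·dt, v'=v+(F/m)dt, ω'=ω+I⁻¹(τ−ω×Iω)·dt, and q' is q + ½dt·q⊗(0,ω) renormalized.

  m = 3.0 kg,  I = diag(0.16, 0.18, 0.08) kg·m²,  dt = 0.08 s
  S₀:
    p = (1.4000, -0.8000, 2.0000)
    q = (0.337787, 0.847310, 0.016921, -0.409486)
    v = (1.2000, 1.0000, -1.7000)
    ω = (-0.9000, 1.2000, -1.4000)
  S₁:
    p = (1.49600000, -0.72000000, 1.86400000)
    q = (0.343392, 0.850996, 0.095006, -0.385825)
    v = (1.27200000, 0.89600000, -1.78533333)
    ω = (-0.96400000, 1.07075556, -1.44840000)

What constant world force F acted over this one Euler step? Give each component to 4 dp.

velocity change Δv = (0.07200000, -0.10400000, -0.08533333)
applied force F = (2.7000, -3.9000, -3.2000)

F = (2.7000, -3.9000, -3.2000)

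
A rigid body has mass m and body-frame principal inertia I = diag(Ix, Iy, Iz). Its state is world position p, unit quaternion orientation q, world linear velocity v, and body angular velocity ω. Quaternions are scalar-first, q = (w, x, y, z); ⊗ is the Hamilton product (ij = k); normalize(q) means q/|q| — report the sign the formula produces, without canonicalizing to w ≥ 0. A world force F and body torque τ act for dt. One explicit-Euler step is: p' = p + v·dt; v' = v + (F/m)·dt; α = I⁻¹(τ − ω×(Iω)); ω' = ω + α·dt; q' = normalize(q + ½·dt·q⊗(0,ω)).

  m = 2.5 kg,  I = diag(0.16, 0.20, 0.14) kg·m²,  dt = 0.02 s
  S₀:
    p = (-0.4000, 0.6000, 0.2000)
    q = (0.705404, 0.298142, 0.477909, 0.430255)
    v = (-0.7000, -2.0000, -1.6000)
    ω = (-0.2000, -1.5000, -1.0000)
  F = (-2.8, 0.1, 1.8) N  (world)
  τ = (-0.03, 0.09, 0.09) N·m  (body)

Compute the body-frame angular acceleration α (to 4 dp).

gyro term ω×Iω = (-0.0900, 0.0040, 0.0120)
(τ − ω×Iω)/I = (0.3750, 0.4300, 0.5571)

α = (0.3750, 0.4300, 0.5571)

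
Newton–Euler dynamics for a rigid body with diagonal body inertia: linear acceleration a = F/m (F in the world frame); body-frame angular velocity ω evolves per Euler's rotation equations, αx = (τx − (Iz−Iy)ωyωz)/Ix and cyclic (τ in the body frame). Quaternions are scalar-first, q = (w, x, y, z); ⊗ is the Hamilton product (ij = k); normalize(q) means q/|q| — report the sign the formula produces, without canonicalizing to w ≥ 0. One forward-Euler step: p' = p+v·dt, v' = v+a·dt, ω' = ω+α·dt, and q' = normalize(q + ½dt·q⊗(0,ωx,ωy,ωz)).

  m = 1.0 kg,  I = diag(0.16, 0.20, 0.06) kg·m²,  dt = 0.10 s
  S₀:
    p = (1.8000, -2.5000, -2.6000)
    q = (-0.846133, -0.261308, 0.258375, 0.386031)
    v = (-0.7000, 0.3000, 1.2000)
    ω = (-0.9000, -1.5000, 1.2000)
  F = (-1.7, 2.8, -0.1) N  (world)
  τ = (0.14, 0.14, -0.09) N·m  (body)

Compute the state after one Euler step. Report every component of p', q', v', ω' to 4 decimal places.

(τ − ω×Iω)/I = (-0.7000, 1.2400, -2.4000)
ω' = ω + α·dt = (-0.9700, -1.3760, 0.9600)
2q̇ = q⊗(0,ω) = (-0.3108519, 1.6506162, 1.2353412, -0.3908601)
q + ½dt·q⊗(0,ω), renormalized = (-0.8569, -0.1778, 0.3184, 0.3644)
p' = p + v·dt = (1.7300, -2.4700, -2.4800)
v + (F/m)dt = (-0.8700, 0.5800, 1.1900)

p' = (1.7300, -2.4700, -2.4800)
q' = (-0.8569, -0.1778, 0.3184, 0.3644)
v' = (-0.8700, 0.5800, 1.1900)
ω' = (-0.9700, -1.3760, 0.9600)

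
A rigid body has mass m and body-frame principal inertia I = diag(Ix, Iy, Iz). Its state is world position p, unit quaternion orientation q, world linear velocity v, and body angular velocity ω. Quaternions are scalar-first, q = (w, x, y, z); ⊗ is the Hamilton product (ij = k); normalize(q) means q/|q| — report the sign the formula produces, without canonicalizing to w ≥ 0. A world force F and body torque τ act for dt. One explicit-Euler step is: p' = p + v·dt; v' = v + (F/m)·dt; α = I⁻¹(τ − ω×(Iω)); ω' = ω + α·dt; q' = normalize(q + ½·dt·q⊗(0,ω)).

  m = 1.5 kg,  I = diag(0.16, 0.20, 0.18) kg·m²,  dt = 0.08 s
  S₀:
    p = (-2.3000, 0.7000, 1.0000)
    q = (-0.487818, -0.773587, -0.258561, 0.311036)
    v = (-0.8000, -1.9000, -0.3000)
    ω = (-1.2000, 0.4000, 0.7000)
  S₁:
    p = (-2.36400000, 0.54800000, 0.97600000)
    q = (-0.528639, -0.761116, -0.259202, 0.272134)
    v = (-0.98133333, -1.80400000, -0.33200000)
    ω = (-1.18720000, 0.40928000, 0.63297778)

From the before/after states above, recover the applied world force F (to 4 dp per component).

F = (-3.4000, 1.8000, -0.6000)

v₁ − v₀ = (-0.18133333, 0.09600000, -0.03200000)
F = m·Δv/dt = (-3.4000, 1.8000, -0.6000)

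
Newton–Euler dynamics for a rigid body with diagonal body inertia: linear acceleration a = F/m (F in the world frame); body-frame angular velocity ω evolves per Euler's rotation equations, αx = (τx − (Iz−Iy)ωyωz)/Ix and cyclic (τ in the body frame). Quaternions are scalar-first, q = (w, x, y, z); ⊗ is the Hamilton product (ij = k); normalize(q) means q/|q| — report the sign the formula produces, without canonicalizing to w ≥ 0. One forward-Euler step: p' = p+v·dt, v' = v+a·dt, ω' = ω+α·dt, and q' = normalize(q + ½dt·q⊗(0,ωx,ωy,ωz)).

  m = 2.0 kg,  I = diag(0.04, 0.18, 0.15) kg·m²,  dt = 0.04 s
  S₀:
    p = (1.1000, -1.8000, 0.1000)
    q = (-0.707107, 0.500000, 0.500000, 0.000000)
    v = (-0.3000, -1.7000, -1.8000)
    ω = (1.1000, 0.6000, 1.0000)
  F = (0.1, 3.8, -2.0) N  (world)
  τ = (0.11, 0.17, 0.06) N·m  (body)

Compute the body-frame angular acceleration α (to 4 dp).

α = (3.2000, 1.6167, -0.2160)

precession coupling ω×(Iω) = (-0.0180, -0.1210, 0.0924)
angular accel α = (3.2000, 1.6167, -0.2160)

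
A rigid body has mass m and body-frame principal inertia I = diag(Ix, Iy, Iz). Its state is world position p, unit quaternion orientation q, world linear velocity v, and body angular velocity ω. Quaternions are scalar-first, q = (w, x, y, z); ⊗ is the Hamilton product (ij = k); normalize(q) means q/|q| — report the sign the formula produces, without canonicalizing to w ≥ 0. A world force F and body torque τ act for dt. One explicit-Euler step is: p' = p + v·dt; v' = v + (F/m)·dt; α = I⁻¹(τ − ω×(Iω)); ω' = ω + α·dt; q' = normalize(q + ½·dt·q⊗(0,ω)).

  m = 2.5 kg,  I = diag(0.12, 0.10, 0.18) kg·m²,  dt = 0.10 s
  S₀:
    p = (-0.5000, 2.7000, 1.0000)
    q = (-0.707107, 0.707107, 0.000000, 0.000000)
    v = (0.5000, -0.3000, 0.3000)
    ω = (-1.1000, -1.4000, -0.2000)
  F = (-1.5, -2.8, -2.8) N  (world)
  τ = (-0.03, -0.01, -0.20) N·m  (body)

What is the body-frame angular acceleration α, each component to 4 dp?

α = (-0.4367, 0.0320, -0.9400)

precession coupling ω×(Iω) = (0.0224, -0.0132, -0.0308)
α = I⁻¹(τ − ω×Iω) = (-0.4367, 0.0320, -0.9400)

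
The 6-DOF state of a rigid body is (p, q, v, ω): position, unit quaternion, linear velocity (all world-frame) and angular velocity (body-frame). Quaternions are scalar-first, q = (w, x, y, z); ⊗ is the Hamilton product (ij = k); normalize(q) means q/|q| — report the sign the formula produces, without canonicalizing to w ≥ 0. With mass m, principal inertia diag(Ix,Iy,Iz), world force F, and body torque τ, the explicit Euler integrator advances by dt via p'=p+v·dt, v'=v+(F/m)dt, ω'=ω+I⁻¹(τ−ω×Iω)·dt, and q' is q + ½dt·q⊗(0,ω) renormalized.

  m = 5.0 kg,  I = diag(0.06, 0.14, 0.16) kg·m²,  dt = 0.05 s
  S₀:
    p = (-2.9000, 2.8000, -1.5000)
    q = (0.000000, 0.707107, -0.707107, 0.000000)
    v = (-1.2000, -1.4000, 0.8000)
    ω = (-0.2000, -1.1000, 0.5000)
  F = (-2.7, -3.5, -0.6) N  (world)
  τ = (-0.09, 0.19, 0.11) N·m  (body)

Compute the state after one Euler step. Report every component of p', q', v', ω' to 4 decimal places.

precession coupling ω×(Iω) = (-0.0110, 0.0100, 0.0176)
α = I⁻¹(τ − ω×Iω) = (-1.3167, 1.2857, 0.5775)
new body rate ω' = (-0.2658, -1.0357, 0.5289)
2q̇ = q⊗(0,ω) = (-0.6363963, -0.3535535, -0.3535535, -0.9192391)
updated quaternion q' = (-0.0159, 0.6979, -0.7156, -0.0230)
a = F/m = (-0.5400, -0.7000, -0.1200)
p' = p + v·dt = (-2.9600, 2.7300, -1.4600)
v + (F/m)dt = (-1.2270, -1.4350, 0.7940)

p' = (-2.9600, 2.7300, -1.4600)
q' = (-0.0159, 0.6979, -0.7156, -0.0230)
v' = (-1.2270, -1.4350, 0.7940)
ω' = (-0.2658, -1.0357, 0.5289)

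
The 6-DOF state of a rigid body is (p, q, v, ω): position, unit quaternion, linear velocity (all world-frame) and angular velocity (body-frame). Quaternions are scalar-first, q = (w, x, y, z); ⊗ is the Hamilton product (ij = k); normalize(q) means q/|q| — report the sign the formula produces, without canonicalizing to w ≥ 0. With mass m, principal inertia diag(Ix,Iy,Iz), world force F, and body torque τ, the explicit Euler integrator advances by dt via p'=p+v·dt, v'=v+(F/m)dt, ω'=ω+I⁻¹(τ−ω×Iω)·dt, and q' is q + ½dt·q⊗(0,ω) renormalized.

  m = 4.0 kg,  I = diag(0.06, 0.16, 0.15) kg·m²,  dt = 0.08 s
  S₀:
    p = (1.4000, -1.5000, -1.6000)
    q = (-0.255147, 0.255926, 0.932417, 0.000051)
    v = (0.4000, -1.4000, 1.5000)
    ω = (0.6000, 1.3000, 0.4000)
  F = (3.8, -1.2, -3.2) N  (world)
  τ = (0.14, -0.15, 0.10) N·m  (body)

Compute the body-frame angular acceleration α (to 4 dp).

α = (2.4200, -0.8025, 0.1467)

ω×(Iω) gyroscopic = (-0.0052, -0.0216, 0.0780)
(τ − ω×Iω)/I = (2.4200, -0.8025, 0.1467)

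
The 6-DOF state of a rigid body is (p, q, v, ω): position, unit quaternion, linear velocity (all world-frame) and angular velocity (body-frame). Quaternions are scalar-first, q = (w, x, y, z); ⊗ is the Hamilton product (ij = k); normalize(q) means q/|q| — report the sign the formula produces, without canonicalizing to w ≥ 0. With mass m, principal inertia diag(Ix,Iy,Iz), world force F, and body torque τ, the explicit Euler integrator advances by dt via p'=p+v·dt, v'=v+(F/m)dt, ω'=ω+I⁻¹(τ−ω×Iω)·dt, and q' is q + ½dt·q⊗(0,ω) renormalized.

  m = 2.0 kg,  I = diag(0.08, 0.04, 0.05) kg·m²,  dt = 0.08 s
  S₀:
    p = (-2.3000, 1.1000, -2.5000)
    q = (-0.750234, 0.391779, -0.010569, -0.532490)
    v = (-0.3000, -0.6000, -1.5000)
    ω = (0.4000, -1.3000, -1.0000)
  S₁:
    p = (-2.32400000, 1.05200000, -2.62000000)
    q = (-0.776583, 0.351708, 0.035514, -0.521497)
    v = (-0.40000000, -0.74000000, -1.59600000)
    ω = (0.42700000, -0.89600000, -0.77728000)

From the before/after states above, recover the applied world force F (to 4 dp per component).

F = (-2.5000, -3.5000, -2.4000)

velocity change Δv = (-0.10000000, -0.14000000, -0.09600000)
m·(v₁−v₀)/dt = (-2.5000, -3.5000, -2.4000)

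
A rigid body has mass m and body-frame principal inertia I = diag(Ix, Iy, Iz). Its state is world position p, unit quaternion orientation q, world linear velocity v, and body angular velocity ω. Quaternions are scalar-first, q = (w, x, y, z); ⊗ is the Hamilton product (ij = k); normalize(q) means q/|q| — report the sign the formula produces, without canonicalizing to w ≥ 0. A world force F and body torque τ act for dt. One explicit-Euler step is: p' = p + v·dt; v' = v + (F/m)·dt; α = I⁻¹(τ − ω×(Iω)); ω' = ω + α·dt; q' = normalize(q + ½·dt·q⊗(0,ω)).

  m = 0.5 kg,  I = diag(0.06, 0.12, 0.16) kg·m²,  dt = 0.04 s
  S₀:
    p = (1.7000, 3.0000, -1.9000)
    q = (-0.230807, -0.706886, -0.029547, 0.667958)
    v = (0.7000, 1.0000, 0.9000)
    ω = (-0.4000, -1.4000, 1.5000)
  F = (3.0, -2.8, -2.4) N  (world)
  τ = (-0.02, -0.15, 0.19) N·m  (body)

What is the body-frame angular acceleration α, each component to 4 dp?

α = (1.0667, -1.7500, 0.9775)

ω×(Iω) gyroscopic = (-0.0840, 0.0600, 0.0336)
(τ − ω×Iω)/I = (1.0667, -1.7500, 0.9775)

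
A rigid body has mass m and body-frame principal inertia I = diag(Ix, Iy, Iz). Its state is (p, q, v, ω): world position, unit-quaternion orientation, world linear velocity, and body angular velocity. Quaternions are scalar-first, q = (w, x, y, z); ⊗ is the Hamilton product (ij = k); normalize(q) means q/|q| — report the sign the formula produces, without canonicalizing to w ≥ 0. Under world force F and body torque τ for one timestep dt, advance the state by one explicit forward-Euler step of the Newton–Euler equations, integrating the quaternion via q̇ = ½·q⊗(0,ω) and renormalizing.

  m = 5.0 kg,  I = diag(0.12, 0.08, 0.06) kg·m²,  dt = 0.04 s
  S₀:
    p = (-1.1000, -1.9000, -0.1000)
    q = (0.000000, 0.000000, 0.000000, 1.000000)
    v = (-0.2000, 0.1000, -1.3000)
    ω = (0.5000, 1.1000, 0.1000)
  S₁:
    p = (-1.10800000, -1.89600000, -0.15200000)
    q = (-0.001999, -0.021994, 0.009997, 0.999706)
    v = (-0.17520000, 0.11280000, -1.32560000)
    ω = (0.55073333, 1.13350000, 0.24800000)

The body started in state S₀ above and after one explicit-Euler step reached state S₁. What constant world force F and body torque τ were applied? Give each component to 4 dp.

velocity change Δv = (0.02480000, 0.01280000, -0.02560000)
applied force F = (3.1000, 1.6000, -3.2000)
Δω = ω₁−ω₀ = (0.05073333, 0.03350000, 0.14800000)
τ = I·(Δω/dt) + ω₀×(Iω₀) = (0.1500, 0.0700, 0.2000)

F = (3.1000, 1.6000, -3.2000)
τ = (0.1500, 0.0700, 0.2000)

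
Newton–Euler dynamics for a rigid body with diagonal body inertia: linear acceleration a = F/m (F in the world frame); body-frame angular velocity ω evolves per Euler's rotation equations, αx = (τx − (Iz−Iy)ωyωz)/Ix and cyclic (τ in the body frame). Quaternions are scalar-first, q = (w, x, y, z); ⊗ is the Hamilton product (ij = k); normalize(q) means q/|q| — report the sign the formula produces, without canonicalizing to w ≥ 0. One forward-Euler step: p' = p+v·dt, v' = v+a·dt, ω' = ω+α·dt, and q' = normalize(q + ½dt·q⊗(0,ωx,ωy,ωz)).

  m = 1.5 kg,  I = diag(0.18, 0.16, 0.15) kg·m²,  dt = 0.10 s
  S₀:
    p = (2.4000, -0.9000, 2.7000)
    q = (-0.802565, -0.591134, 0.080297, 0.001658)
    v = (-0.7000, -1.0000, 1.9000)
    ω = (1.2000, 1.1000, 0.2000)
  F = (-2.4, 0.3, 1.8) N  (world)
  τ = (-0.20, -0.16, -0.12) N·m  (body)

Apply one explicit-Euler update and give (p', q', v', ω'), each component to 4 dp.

α = I⁻¹(τ − ω×Iω) = (-1.0989, -1.0450, -0.6240)
new body rate ω' = (1.0901, 0.9955, 0.1376)
q⊗(0,ω) = (0.6207025, -0.9488424, -0.7626051, -0.9071168)
updated quaternion q' = (-0.7689, -0.6364, 0.0420, -0.0436)
new position p' = (2.3300, -1.0000, 2.8900)
v + (F/m)dt = (-0.8600, -0.9800, 2.0200)

p' = (2.3300, -1.0000, 2.8900)
q' = (-0.7689, -0.6364, 0.0420, -0.0436)
v' = (-0.8600, -0.9800, 2.0200)
ω' = (1.0901, 0.9955, 0.1376)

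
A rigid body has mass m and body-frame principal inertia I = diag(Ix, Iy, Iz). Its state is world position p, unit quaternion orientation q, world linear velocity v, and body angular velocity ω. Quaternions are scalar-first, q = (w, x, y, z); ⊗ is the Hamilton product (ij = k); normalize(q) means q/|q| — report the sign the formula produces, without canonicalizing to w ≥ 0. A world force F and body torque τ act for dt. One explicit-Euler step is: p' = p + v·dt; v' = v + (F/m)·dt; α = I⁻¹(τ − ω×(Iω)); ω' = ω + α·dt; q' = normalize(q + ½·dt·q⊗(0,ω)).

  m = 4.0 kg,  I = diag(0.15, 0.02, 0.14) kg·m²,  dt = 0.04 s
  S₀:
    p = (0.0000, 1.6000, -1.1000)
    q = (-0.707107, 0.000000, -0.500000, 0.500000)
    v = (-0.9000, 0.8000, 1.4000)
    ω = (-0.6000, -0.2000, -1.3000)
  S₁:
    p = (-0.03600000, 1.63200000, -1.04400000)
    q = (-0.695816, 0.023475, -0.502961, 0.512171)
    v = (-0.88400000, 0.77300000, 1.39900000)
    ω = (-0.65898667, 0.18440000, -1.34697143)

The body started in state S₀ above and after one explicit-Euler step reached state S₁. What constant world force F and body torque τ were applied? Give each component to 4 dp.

F = (1.6000, -2.7000, -0.1000)
τ = (-0.1900, 0.2000, -0.1800)

rate change Δω = (-0.05898667, 0.38440000, -0.04697143)
precession coupling = (0.0312, 0.0078, -0.0156)
τ = I·(Δω/dt) + ω₀×(Iω₀) = (-0.1900, 0.2000, -0.1800)
Δv = v₁−v₀ = (0.01600000, -0.02700000, -0.00100000)
applied force F = (1.6000, -2.7000, -0.1000)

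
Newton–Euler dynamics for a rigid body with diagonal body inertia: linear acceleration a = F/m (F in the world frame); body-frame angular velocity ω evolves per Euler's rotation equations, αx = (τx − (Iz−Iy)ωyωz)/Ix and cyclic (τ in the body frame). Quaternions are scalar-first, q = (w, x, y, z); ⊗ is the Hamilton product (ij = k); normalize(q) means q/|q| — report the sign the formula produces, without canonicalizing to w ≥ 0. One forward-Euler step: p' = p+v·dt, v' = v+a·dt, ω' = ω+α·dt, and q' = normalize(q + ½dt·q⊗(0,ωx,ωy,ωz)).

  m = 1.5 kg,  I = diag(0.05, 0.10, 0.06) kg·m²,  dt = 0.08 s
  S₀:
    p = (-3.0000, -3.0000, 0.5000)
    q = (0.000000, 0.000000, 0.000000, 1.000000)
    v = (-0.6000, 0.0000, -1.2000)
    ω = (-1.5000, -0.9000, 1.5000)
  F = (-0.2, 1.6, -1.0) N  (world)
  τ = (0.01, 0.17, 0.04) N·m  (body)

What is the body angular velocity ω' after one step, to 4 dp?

ω' = (-1.5704, -0.7820, 1.4633)

precession coupling ω×(Iω) = (0.0540, 0.0225, 0.0675)
angular accel α = (-0.8800, 1.4750, -0.4583)
ω' = ω + α·dt = (-1.5704, -0.7820, 1.4633)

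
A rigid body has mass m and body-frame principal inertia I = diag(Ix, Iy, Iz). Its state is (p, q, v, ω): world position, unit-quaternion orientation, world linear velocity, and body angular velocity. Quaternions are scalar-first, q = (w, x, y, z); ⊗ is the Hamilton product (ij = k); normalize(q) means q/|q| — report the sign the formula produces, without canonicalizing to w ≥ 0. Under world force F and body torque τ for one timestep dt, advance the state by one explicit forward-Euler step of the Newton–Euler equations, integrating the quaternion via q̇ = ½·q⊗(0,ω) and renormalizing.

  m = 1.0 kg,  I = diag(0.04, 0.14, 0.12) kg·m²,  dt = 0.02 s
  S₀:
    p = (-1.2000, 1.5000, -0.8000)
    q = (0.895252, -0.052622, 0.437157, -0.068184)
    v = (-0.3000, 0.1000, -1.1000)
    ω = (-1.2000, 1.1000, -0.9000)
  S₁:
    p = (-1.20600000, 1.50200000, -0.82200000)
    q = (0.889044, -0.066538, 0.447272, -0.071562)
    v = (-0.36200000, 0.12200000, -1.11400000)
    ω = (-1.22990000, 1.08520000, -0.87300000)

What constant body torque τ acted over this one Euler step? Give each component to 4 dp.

τ = (-0.0400, -0.1900, 0.0300)

Δω = ω₁−ω₀ = (-0.02990000, -0.01480000, 0.02700000)
applied torque τ = (-0.0400, -0.1900, 0.0300)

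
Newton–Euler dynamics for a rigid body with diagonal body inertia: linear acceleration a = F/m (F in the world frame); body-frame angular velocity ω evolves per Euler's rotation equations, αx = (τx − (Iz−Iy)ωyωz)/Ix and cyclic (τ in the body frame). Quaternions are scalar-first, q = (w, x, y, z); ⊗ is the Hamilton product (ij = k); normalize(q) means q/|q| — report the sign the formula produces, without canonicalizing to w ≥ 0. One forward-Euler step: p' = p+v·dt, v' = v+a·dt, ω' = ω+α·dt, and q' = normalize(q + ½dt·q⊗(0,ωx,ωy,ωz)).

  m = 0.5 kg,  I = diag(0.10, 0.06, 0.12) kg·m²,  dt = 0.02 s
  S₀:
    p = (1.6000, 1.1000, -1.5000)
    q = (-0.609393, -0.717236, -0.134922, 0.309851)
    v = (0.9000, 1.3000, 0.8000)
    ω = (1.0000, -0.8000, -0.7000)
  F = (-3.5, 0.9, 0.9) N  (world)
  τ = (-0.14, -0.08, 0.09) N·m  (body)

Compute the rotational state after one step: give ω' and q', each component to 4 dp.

(τ − ω×Iω)/I = (-1.7360, -1.5667, 0.4833)
ω' = ω + α·dt = (0.9653, -0.8313, -0.6903)
Hamilton product q⊗(0,ω) = (0.8261941, -0.2670668, 0.2953002, 1.1352859)
q + ½dt·q⊗(0,ω), renormalized = (-0.6011, -0.7198, -0.1320, 0.3212)

ω' = (0.9653, -0.8313, -0.6903)
q' = (-0.6011, -0.7198, -0.1320, 0.3212)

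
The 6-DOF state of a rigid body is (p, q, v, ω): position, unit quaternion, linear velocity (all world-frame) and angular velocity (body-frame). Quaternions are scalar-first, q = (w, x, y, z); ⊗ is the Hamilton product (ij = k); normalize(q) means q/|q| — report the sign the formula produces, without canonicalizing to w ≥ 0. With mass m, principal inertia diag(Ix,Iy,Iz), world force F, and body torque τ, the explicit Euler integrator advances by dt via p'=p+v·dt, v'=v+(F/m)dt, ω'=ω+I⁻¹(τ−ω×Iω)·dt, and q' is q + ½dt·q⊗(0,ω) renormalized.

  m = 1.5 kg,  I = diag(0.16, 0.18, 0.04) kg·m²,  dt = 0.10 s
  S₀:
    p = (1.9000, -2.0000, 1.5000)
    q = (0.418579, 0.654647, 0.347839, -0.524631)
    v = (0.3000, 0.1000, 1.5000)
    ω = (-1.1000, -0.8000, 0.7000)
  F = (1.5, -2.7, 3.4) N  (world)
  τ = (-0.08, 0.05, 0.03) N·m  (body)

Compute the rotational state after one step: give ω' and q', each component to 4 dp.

angular accel α = (-0.9900, 0.7911, 0.3100)
new body rate ω' = (-1.1990, -0.7209, 0.7310)
2q̇ = q⊗(0,ω) = (1.3656246, -0.6366544, -0.2160220, 0.1519106)
updated quaternion q' = (0.4854, 0.6210, 0.3361, -0.5155)

ω' = (-1.1990, -0.7209, 0.7310)
q' = (0.4854, 0.6210, 0.3361, -0.5155)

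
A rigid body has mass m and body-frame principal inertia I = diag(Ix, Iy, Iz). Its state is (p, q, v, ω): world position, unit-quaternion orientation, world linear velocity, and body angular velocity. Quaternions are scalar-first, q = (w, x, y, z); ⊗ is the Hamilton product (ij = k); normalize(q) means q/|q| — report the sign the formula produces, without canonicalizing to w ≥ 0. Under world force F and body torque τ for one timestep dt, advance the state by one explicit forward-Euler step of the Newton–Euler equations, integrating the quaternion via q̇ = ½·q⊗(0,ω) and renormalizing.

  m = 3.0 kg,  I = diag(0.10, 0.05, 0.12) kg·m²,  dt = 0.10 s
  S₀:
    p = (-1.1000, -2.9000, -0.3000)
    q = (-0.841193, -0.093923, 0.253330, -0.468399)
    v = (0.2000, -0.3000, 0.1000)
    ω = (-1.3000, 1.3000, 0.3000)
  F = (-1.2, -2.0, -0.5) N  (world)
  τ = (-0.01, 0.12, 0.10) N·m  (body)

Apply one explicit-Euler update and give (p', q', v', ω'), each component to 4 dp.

a = (-0.4000, -0.6667, -0.1667)
p + v·dt = (-1.0800, -2.9300, -0.2900)
v + (F/m)dt = (0.1600, -0.3667, 0.0833)
gyro term ω×Iω = (0.0273, 0.0078, 0.0845)
angular accel α = (-0.3730, 2.2440, 0.1292)
ω + α·dt = (-1.3373, 1.5244, 0.3129)
q⊗(0,ω) = (-0.3109092, 1.7784686, -0.4564553, -0.0451288)
q + ½dt·q⊗(0,ω), renormalized = (-0.8530, -0.0050, 0.2295, -0.4686)

p' = (-1.0800, -2.9300, -0.2900)
q' = (-0.8530, -0.0050, 0.2295, -0.4686)
v' = (0.1600, -0.3667, 0.0833)
ω' = (-1.3373, 1.5244, 0.3129)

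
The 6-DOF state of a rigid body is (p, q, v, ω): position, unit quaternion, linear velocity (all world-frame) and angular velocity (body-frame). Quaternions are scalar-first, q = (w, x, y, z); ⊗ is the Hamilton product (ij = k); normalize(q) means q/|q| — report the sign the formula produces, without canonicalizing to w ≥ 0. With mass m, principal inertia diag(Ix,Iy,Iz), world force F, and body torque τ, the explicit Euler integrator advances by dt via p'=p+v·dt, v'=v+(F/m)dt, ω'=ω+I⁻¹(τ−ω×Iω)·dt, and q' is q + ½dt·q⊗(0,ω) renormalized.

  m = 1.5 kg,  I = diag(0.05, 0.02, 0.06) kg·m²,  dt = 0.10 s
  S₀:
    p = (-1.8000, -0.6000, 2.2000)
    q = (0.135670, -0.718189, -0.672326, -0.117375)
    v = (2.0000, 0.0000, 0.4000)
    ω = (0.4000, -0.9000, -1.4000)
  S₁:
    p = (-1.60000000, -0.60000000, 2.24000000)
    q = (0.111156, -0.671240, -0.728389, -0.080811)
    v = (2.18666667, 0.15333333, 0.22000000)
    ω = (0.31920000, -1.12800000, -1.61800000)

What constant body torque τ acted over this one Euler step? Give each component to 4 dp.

ω₁ − ω₀ = (-0.08080000, -0.22800000, -0.21800000)
I·α + gyro = (0.0100, -0.0400, -0.1200)

τ = (0.0100, -0.0400, -0.1200)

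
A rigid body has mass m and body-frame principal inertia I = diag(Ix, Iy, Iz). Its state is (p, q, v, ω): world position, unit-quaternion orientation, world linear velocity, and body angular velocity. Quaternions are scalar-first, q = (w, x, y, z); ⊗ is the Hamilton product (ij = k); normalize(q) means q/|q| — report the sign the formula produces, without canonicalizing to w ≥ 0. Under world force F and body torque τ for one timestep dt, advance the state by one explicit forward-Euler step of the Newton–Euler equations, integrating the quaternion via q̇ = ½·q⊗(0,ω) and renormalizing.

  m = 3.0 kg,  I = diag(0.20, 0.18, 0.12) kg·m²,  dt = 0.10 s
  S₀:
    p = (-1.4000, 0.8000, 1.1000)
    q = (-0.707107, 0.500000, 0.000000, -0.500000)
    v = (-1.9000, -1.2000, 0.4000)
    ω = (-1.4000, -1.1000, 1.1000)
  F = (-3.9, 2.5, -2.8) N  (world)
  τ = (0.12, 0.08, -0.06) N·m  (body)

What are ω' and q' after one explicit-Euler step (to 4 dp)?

ω' = (-1.3763, -0.9871, 1.0757)
q' = (-0.6411, 0.5192, 0.0461, -0.5633)

angular accel α = (0.2370, 1.1289, -0.2433)
ω + α·dt = (-1.3763, -0.9871, 1.0757)
Hamilton product q⊗(0,ω) = (1.2500000, 0.4399498, 0.9278177, -1.3278177)
q + ½dt·q⊗(0,ω), renormalized = (-0.6411, 0.5192, 0.0461, -0.5633)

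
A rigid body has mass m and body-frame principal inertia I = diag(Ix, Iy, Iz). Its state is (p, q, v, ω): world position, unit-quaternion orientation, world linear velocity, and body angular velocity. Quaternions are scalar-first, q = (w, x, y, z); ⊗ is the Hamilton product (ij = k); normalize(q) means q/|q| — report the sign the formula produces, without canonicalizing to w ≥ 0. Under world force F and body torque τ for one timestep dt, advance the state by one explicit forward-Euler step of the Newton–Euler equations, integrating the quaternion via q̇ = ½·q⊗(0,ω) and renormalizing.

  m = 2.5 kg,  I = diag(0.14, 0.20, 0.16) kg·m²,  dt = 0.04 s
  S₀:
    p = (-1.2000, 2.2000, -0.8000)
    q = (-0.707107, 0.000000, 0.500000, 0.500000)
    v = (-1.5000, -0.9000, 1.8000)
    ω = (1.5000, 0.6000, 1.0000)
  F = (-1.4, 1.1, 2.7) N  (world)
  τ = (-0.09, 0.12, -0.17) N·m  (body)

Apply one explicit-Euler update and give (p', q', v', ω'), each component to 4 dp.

precession coupling ω×(Iω) = (-0.0240, -0.0300, 0.0540)
(τ − ω×Iω)/I = (-0.4714, 0.7500, -1.4000)
ω + α·dt = (1.4811, 0.6300, 0.9440)
Hamilton product q⊗(0,ω) = (-0.8000000, -0.8606605, 0.3257358, -1.4571070)
updated quaternion q' = (-0.7226, -0.0172, 0.5061, 0.4705)
new position p' = (-1.2600, 2.1640, -0.7280)
v' = v + a·dt = (-1.5224, -0.8824, 1.8432)

p' = (-1.2600, 2.1640, -0.7280)
q' = (-0.7226, -0.0172, 0.5061, 0.4705)
v' = (-1.5224, -0.8824, 1.8432)
ω' = (1.4811, 0.6300, 0.9440)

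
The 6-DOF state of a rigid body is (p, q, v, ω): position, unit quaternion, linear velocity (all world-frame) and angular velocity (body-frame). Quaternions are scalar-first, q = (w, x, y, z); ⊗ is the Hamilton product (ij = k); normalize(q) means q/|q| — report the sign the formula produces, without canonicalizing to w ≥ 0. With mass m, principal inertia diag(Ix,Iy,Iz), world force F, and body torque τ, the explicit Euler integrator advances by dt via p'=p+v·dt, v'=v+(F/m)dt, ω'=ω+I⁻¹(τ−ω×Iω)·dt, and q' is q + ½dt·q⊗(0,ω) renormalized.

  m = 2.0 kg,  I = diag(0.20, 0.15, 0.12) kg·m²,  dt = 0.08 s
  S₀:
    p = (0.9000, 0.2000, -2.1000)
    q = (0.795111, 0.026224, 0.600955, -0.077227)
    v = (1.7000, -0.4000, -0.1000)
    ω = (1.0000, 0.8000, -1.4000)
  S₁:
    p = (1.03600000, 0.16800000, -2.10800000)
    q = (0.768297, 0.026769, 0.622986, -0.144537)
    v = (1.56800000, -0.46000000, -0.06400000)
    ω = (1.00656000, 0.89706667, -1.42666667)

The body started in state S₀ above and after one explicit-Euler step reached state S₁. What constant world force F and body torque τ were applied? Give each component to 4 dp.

F = (-3.3000, -1.5000, 0.9000)
τ = (0.0500, 0.0700, -0.0800)

v₁ − v₀ = (-0.13200000, -0.06000000, 0.03600000)
F = m·Δv/dt = (-3.3000, -1.5000, 0.9000)
rate change Δω = (0.00656000, 0.09706667, -0.02666667)
precession coupling = (0.0336, -0.1120, -0.0400)
τ = I·(Δω/dt) + ω₀×(Iω₀) = (0.0500, 0.0700, -0.0800)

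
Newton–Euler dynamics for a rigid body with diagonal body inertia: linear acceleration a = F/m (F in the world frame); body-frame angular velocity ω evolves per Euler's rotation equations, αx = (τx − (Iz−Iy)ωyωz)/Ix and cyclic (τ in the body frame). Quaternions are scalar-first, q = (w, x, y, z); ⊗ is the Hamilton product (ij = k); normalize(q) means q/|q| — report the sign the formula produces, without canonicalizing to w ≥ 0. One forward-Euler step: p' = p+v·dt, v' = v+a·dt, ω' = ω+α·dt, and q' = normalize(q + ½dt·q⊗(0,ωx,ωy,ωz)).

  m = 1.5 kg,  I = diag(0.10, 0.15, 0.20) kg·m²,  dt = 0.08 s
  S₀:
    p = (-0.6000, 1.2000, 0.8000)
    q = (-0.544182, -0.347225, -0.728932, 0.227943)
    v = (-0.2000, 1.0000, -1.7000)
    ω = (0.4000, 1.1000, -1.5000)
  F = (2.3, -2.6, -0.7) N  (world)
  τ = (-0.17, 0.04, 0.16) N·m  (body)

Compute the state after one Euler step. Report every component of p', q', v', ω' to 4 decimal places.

linear accel F/m = (1.5333, -1.7333, -0.4667)
p' = p + v·dt = (-0.6160, 1.2800, 0.6640)
v' = v + a·dt = (-0.0773, 0.8613, -1.7373)
ω×(Iω) gyroscopic = (-0.0825, 0.0600, 0.0220)
α = I⁻¹(τ − ω×Iω) = (-0.8750, -0.1333, 0.6900)
new body rate ω' = (0.3300, 1.0893, -1.4448)
q⊗(0,ω) = (1.2826297, 0.6249879, -1.0282605, 0.7258983)
q + ½dt·q⊗(0,ω), renormalized = (-0.4915, -0.3213, -0.7678, 0.2562)

p' = (-0.6160, 1.2800, 0.6640)
q' = (-0.4915, -0.3213, -0.7678, 0.2562)
v' = (-0.0773, 0.8613, -1.7373)
ω' = (0.3300, 1.0893, -1.4448)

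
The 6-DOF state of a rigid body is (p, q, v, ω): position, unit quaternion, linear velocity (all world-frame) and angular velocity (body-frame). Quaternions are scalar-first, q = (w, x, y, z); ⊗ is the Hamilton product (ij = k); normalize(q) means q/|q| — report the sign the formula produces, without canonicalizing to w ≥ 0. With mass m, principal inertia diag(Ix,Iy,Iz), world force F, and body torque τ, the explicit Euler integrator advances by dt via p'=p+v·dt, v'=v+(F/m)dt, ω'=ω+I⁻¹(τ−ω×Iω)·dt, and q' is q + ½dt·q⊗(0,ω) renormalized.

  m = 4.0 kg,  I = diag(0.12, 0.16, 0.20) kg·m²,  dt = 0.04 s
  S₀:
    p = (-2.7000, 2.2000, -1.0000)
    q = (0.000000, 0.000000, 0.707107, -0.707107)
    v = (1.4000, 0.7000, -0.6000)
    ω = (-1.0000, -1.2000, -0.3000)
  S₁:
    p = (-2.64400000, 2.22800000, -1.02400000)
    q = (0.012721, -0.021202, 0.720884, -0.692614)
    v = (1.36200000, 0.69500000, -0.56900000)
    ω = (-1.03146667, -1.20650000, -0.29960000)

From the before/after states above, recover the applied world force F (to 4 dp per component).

F = (-3.8000, -0.5000, 3.1000)

Δv = v₁−v₀ = (-0.03800000, -0.00500000, 0.03100000)
applied force F = (-3.8000, -0.5000, 3.1000)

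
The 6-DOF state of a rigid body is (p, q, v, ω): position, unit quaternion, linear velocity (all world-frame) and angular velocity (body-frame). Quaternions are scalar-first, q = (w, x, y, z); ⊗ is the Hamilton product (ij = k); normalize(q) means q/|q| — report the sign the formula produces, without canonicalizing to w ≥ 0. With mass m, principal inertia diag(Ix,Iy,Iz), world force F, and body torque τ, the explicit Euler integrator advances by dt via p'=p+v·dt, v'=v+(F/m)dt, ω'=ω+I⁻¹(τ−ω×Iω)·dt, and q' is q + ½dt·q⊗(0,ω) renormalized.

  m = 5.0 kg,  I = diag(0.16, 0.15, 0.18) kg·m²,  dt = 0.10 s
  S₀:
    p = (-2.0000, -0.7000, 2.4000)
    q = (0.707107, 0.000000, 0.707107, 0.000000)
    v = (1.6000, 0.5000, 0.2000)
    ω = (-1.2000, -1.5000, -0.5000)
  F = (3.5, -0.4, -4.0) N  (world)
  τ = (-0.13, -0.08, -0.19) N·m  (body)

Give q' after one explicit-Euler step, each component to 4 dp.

2q̇ = q⊗(0,ω) = (1.0606605, -1.2020819, -1.0606605, 0.4949749)
q + ½dt·q⊗(0,ω), renormalized = (0.7564, -0.0598, 0.6509, 0.0246)

q' = (0.7564, -0.0598, 0.6509, 0.0246)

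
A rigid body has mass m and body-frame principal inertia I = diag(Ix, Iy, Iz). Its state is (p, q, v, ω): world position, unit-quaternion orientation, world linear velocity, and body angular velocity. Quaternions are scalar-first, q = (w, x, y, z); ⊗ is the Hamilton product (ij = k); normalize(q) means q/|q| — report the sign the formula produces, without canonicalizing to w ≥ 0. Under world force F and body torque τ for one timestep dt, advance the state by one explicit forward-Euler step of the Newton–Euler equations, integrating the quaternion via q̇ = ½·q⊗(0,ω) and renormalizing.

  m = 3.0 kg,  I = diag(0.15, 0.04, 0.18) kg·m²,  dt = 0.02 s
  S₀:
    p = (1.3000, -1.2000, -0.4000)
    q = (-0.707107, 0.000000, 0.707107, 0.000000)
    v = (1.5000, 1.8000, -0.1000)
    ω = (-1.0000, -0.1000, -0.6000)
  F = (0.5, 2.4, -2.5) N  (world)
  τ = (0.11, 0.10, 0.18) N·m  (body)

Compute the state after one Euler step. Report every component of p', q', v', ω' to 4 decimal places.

p' = (1.3300, -1.1640, -0.4020)
q' = (-0.7064, 0.0028, 0.7078, 0.0113)
v' = (1.5033, 1.8160, -0.1167)
ω' = (-0.9865, -0.0410, -0.5788)

new position p' = (1.3300, -1.1640, -0.4020)
v + (F/m)dt = (1.5033, 1.8160, -0.1167)
precession coupling ω×(Iω) = (0.0084, -0.0180, -0.0110)
angular accel α = (0.6773, 2.9500, 1.0611)
ω' = ω + α·dt = (-0.9865, -0.0410, -0.5788)
Hamilton product q⊗(0,ω) = (0.0707107, 0.2828428, 0.0707107, 1.1313712)
q + ½dt·q⊗(0,ω), renormalized = (-0.7064, 0.0028, 0.7078, 0.0113)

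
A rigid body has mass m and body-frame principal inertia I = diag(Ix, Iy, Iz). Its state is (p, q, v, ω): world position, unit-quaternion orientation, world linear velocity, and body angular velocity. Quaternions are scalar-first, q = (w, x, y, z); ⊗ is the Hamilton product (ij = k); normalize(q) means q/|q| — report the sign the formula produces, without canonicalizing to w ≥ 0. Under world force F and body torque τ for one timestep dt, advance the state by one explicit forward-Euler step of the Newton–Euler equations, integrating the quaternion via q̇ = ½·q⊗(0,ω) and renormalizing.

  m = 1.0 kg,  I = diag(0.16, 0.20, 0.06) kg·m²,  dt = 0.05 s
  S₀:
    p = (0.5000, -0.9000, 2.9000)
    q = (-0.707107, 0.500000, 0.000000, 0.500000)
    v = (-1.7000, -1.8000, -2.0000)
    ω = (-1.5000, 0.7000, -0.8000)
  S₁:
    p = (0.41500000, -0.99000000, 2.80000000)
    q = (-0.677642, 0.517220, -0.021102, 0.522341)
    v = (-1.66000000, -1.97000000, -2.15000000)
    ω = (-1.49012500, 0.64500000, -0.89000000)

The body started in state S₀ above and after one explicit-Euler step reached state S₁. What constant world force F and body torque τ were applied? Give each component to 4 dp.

ω₁ − ω₀ = (0.00987500, -0.05500000, -0.09000000)
precession coupling = (0.0784, 0.1200, -0.0420)
τ = I·(Δω/dt) + ω₀×(Iω₀) = (0.1100, -0.1000, -0.1500)
Δv = v₁−v₀ = (0.04000000, -0.17000000, -0.15000000)
F = m·Δv/dt = (0.8000, -3.4000, -3.0000)

F = (0.8000, -3.4000, -3.0000)
τ = (0.1100, -0.1000, -0.1500)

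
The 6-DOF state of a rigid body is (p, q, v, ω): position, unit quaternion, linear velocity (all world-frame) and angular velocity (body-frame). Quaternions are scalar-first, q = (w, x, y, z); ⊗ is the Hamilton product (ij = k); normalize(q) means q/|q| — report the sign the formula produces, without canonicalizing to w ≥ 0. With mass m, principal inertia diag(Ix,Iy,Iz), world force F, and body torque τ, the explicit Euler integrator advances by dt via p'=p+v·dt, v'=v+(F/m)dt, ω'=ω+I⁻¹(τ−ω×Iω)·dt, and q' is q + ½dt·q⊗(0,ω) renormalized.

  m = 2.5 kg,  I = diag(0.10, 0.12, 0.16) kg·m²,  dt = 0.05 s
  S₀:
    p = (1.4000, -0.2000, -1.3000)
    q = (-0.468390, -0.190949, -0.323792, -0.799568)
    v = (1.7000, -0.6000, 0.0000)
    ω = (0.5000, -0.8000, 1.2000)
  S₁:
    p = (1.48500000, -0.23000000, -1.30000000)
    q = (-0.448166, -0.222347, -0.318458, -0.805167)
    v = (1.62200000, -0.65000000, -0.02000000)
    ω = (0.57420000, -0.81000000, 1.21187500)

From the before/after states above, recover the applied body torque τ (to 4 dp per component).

rate change Δω = (0.07420000, -0.01000000, 0.01187500)
gyro term ω₀×Iω₀ = (-0.0384, -0.0360, -0.0080)
I·α + gyro = (0.1100, -0.0600, 0.0300)

τ = (0.1100, -0.0600, 0.0300)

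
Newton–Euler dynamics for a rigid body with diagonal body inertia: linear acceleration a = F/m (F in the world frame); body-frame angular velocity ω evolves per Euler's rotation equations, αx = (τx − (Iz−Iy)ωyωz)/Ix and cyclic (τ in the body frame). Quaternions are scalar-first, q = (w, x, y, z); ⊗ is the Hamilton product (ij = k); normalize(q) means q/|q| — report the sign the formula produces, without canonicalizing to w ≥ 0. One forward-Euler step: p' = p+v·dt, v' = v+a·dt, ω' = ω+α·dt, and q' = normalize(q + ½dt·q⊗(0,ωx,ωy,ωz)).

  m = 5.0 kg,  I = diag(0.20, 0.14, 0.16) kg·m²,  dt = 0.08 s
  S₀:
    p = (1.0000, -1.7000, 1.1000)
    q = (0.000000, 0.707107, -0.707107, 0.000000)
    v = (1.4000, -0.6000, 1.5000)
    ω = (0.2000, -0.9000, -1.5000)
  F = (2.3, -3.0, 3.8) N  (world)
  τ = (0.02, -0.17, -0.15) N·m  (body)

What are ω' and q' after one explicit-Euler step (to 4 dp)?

ω' = (0.1972, -0.9903, -1.5804)
q' = (-0.0310, 0.7477, -0.6630, -0.0198)

(τ − ω×Iω)/I = (-0.0350, -1.1286, -1.0050)
ω + α·dt = (0.1972, -0.9903, -1.5804)
2q̇ = q⊗(0,ω) = (-0.7778177, 1.0606605, 1.0606605, -0.4949749)
q' = normalize(q + ½dt·q⊗(0,ω)) = (-0.0310, 0.7477, -0.6630, -0.0198)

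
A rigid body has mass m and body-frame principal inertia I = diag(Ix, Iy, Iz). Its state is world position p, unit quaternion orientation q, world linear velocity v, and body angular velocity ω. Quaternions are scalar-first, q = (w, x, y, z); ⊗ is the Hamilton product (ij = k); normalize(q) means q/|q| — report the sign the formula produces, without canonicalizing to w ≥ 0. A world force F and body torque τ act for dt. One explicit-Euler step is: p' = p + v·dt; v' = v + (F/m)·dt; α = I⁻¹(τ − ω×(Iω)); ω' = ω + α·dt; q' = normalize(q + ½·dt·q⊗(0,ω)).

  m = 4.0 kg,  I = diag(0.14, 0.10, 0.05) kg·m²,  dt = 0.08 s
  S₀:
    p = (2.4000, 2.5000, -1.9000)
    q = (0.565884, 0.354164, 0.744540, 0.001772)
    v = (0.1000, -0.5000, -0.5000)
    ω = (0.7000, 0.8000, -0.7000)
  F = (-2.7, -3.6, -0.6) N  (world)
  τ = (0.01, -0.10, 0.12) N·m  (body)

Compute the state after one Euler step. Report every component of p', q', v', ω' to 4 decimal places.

angular accel α = (-0.1286, -0.5590, 2.8480)
ω' = ω + α·dt = (0.6897, 0.7553, -0.4722)
2q̇ = q⊗(0,ω) = (-0.8423064, -0.1264768, 0.7018624, -0.6339656)
updated quaternion q' = (0.5315, 0.3487, 0.7716, -0.0236)
new position p' = (2.4080, 2.4600, -1.9400)
v' = v + a·dt = (0.0460, -0.5720, -0.5120)

p' = (2.4080, 2.4600, -1.9400)
q' = (0.5315, 0.3487, 0.7716, -0.0236)
v' = (0.0460, -0.5720, -0.5120)
ω' = (0.6897, 0.7553, -0.4722)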